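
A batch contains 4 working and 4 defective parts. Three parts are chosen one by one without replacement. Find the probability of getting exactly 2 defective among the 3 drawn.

One ordering (defective drawn first) has probability 4/8 × 3/7 × 4/6 = 48/336 = 1/7.
There are C(3,2) = 3 such orderings, each equally likely, so P = 3 × 1/7 = 3/7.

3/7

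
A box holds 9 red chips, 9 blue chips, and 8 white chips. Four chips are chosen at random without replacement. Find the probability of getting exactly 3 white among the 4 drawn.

One ordering (white drawn first) has probability 8/26 × 7/25 × 6/24 × 18/23 = 6048/358800 = 126/7475.
There are C(4,3) = 4 such orderings, each equally likely, so P = 4 × 126/7475 = 504/7475.

504/7475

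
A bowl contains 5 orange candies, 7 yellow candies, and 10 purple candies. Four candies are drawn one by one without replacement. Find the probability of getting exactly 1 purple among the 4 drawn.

One ordering (purple drawn first) has probability 10/22 × 12/21 × 11/20 × 10/19 = 13200/175560 = 10/133.
There are C(4,1) = 4 such orderings, each equally likely, so P = 4 × 10/133 = 40/133.

40/133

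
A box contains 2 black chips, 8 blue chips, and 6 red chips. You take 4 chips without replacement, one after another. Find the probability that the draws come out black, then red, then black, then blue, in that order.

1/455

Chain rule:
P = 2/16 × 6/15 × 1/14 × 8/13 = 96/43680 = 1/455.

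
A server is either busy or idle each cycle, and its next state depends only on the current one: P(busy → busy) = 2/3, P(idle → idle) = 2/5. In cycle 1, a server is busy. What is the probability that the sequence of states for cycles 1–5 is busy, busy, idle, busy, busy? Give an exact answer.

4/45

Cycle 1 is given. For each transition, use the conditional probability from the current state:
P(busy | busy) = 2/3; P(idle | busy) = 1/3; P(busy | idle) = 3/5; P(busy | busy) = 2/3.
P = 2/3 × 1/3 × 3/5 × 2/3 = 12/135 = 4/45.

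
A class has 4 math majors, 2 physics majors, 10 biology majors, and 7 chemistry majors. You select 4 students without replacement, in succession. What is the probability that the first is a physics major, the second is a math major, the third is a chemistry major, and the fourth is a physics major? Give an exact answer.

Each draw changes the counts, so multiply the conditional probabilities along the sequence:
P = 2/23 × 4/22 × 7/21 × 1/20 = 56/212520 = 1/3795.

1/3795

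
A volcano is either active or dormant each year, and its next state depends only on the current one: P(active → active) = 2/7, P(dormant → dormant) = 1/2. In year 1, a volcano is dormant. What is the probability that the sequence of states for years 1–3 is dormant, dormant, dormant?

1/4

Year 1 is given. For each transition, use the conditional probability from the current state:
P(dormant | dormant) = 1/2; P(dormant | dormant) = 1/2.
P = 1/2 × 1/2 = 1/4.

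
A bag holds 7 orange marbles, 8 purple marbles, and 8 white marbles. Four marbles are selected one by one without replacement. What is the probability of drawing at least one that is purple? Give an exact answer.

214/253

P(no purple) = 15/23 × 14/22 × 13/21 × 12/20 = 32760/212520 = 39/253.
P(at least one) = 1 − 39/253 = 214/253.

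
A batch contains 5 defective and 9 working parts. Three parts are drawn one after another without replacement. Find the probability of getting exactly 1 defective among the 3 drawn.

One ordering (defective drawn first) has probability 5/14 × 9/13 × 8/12 = 360/2184 = 15/91.
There are C(3,1) = 3 such orderings, each equally likely, so P = 3 × 15/91 = 45/91.

45/91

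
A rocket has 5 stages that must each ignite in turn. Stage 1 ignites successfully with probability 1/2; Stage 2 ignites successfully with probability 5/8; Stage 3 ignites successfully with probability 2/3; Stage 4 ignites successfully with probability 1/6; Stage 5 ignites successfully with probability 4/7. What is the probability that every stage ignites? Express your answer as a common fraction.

5/252

The events are sequential, so multiply the conditional probabilities:
P = 1/2 × 5/8 × 2/3 × 1/6 × 4/7 = 40/2016 = 5/252.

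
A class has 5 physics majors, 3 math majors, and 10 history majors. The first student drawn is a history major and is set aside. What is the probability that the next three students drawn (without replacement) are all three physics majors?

With the first student removed, 5 physics majors remain out of 17.
P = 5/17 × 4/16 × 3/15 = 60/4080 = 1/68.

1/68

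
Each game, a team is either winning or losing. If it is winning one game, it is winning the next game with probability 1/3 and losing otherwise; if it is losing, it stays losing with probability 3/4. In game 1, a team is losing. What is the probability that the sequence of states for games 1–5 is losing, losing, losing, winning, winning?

Game 1 is given. For each transition, use the conditional probability from the current state:
P(losing | losing) = 3/4; P(losing | losing) = 3/4; P(winning | losing) = 1/4; P(winning | winning) = 1/3.
P = 3/4 × 3/4 × 1/4 × 1/3 = 9/192 = 3/64.

3/64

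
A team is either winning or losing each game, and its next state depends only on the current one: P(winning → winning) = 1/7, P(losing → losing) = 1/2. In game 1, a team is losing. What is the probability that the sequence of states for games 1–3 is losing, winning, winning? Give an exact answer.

1/14

Game 1 is given. For each transition, use the conditional probability from the current state:
P(winning | losing) = 1/2; P(winning | winning) = 1/7.
P = 1/2 × 1/7 = 1/14.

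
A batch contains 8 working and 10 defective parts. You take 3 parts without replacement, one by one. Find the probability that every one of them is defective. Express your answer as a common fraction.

5/34

P(all defective) = 10/18 × 9/17 × 8/16 = 720/4896 = 5/34.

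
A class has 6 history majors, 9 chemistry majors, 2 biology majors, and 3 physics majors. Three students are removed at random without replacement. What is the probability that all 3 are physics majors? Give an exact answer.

P = 3/20 × 2/19 × 1/18 = 6/6840 = 1/1140.

1/1140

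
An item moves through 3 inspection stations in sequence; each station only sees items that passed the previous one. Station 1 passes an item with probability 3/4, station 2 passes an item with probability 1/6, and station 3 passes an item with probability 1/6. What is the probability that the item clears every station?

The events are sequential, so multiply the conditional probabilities:
P = 3/4 × 1/6 × 1/6 = 3/144 = 1/48.

1/48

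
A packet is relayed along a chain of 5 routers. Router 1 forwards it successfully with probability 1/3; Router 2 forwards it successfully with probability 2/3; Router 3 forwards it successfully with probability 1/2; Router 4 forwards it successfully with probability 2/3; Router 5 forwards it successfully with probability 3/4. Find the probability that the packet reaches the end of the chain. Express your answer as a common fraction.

1/18

Each stage is reached only if all earlier stages succeed, so
P = 1/3 × 2/3 × 1/2 × 2/3 × 3/4 = 12/216 = 1/18.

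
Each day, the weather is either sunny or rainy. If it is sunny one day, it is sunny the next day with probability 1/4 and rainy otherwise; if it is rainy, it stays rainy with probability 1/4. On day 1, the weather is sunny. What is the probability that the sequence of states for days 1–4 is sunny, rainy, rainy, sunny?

9/64

Day 1 is given. For each transition, use the conditional probability from the current state:
P(rainy | sunny) = 3/4; P(rainy | rainy) = 1/4; P(sunny | rainy) = 3/4.
P = 3/4 × 1/4 × 3/4 = 9/64.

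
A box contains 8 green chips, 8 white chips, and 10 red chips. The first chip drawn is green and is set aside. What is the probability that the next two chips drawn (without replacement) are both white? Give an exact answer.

7/75

With the first chip removed, 8 white remain out of 25.
P = 8/25 × 7/24 = 56/600 = 7/75.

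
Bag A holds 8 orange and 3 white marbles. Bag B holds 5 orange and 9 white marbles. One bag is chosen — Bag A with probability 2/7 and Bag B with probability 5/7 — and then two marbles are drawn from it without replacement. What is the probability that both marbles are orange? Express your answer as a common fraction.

From Bag A: P(both orange) = (8/11)(7/10) = 28/55.
From Bag B: P(both orange) = (5/14)(4/13) = 10/91.
Total probability = (2/7)(28/55) + (5/7)(10/91) = 7846/35035.

7846/35035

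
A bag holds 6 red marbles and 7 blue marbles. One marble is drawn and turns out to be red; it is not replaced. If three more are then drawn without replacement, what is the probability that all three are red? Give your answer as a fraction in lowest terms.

1/22

With the first marble removed, 5 red remain out of 12.
P = 5/12 × 4/11 × 3/10 = 60/1320 = 1/22.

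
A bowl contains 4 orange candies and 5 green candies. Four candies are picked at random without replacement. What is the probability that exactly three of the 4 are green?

One ordering (green drawn first) has probability 5/9 × 4/8 × 3/7 × 4/6 = 240/3024 = 5/63.
There are C(4,3) = 4 such orderings, each equally likely, so P = 4 × 5/63 = 20/63.

20/63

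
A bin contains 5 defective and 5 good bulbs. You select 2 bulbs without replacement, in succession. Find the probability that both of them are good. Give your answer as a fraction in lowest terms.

2/9

P(every draw is good) = 5/10 × 4/9 = 20/90 = 2/9.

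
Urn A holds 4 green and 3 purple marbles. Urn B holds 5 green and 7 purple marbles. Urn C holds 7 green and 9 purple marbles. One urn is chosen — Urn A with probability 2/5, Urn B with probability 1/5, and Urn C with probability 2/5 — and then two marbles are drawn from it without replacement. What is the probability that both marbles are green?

4957/23100

From Urn A: P(both green) = (4/7)(3/6) = 2/7.
From Urn B: P(both green) = (5/12)(4/11) = 5/33.
From Urn C: P(both green) = (7/16)(6/15) = 7/40.
Total probability = (2/5)(2/7) + (1/5)(5/33) + (2/5)(7/40) = 4957/23100.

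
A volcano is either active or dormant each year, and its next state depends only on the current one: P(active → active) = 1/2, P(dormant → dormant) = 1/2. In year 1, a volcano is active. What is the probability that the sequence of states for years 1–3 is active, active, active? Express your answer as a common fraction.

Year 1 is given. For each transition, use the conditional probability from the current state:
P(active | active) = 1/2; P(active | active) = 1/2.
P = 1/2 × 1/2 = 1/4.

1/4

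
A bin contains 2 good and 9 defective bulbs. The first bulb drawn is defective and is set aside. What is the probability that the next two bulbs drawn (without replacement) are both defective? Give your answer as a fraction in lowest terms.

With the first bulb removed, 8 defective remain out of 10.
P = 8/10 × 7/9 = 56/90 = 28/45.

28/45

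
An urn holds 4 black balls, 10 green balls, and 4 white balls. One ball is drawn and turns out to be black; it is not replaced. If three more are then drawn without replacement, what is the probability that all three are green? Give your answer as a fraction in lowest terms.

With the first ball removed, 10 green remain out of 17.
P = 10/17 × 9/16 × 8/15 = 720/4080 = 3/17.

3/17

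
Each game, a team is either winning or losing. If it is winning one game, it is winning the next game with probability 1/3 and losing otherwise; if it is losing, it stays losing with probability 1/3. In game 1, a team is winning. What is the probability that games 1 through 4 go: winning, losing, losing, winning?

4/27

Game 1 is given. For each transition, use the conditional probability from the current state:
P(losing | winning) = 2/3; P(losing | losing) = 1/3; P(winning | losing) = 2/3.
P = 2/3 × 1/3 × 2/3 = 4/27.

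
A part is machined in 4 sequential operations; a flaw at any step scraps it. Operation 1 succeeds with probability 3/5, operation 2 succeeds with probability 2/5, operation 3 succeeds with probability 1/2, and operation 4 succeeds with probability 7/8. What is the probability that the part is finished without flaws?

21/200

Each stage is reached only if all earlier stages succeed, so
P = 3/5 × 2/5 × 1/2 × 7/8 = 42/400 = 21/200.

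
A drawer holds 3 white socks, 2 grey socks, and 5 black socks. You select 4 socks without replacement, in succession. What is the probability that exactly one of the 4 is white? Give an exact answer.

1/2

One ordering (white drawn first) has probability 3/10 × 7/9 × 6/8 × 5/7 = 630/5040 = 1/8.
There are C(4,1) = 4 such orderings, each equally likely, so P = 4 × 1/8 = 1/2.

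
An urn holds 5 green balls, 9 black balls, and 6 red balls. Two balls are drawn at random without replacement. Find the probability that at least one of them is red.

P(no red) = 14/20 × 13/19 = 182/380 = 91/190.
P(at least one) = 1 − 91/190 = 99/190.

99/190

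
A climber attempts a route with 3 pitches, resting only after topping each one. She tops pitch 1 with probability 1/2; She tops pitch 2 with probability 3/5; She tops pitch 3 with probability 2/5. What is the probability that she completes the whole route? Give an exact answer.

3/25

Each stage is reached only if all earlier stages succeed, so
P = 1/2 × 3/5 × 2/5 = 6/50 = 3/25.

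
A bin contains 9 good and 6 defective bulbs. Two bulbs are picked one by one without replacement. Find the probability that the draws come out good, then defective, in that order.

Multiply the probability of each draw given the previous ones:
P = 9/15 × 6/14 = 54/210 = 9/35.

9/35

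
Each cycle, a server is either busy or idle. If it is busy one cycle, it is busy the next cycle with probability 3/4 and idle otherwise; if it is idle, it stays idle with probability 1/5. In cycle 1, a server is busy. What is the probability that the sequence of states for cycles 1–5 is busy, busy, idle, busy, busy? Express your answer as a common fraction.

Cycle 1 is given. For each transition, use the conditional probability from the current state:
P(busy | busy) = 3/4; P(idle | busy) = 1/4; P(busy | idle) = 4/5; P(busy | busy) = 3/4.
P = 3/4 × 1/4 × 4/5 × 3/4 = 36/320 = 9/80.

9/80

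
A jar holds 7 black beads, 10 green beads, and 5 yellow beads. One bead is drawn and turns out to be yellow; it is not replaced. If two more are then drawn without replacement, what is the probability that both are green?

3/14

With the first bead removed, 10 green remain out of 21.
P = 10/21 × 9/20 = 90/420 = 3/14.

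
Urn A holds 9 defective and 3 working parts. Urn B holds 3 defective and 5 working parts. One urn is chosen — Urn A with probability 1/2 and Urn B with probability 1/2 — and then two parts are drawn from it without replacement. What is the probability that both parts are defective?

From Urn A: P(both defective) = (9/12)(8/11) = 6/11.
From Urn B: P(both defective) = (3/8)(2/7) = 3/28.
Total probability = (1/2)(6/11) + (1/2)(3/28) = 201/616.

201/616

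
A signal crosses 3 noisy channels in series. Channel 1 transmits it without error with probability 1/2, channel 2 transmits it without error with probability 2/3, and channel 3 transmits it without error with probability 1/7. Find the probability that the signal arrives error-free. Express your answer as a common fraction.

1/21

Multiplying along the chain,
P = 1/2 × 2/3 × 1/7 = 2/42 = 1/21.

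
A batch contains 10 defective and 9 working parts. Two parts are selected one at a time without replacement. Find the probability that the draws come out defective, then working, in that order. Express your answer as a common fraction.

Chain rule:
P = 10/19 × 9/18 = 90/342 = 5/19.

5/19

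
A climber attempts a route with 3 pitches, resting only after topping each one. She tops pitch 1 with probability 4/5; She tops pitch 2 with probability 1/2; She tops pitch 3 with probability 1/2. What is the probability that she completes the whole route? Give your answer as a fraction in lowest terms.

1/5

Multiplying along the chain,
P = 4/5 × 1/2 × 1/2 = 4/20 = 1/5.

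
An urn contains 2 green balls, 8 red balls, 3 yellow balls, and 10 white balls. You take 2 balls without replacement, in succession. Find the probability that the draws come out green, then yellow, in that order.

Each draw changes the counts, so multiply the conditional probabilities along the sequence:
P = 2/23 × 3/22 = 6/506 = 3/253.

3/253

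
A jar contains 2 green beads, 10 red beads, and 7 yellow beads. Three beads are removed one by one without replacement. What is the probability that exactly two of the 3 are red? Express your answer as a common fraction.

One ordering (red drawn first) has probability 10/19 × 9/18 × 9/17 = 810/5814 = 45/323.
There are C(3,2) = 3 such orderings, each equally likely, so P = 3 × 45/323 = 135/323.

135/323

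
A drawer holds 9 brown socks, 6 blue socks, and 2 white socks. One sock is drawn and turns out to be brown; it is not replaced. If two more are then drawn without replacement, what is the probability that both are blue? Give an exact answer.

After the first draw, 6 of the remaining 16 socks are blue.
P = 6/16 × 5/15 = 30/240 = 1/8.

1/8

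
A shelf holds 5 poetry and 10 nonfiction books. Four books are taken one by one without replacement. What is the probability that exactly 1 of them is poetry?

One ordering (poetry drawn first) has probability 5/15 × 10/14 × 9/13 × 8/12 = 3600/32760 = 10/91.
There are C(4,1) = 4 such orderings, each equally likely, so P = 4 × 10/91 = 40/91.

40/91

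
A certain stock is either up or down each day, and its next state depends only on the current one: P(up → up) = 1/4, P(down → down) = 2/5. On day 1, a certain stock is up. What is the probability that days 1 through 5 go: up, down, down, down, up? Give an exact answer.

9/125

Day 1 is given. For each transition, use the conditional probability from the current state:
P(down | up) = 3/4; P(down | down) = 2/5; P(down | down) = 2/5; P(up | down) = 3/5.
P = 3/4 × 2/5 × 2/5 × 3/5 = 36/500 = 9/125.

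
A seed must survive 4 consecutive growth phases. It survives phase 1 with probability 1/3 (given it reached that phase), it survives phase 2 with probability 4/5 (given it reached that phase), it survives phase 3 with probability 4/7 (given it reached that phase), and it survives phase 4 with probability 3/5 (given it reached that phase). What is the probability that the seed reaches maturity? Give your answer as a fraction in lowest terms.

16/175

Each stage is reached only if all earlier stages succeed, so
P = 1/3 × 4/5 × 4/7 × 3/5 = 48/525 = 16/175.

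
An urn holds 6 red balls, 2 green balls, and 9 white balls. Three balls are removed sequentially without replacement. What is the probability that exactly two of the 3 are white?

One ordering (white drawn first) has probability 9/17 × 8/16 × 8/15 = 576/4080 = 12/85.
There are C(3,2) = 3 such orderings, each equally likely, so P = 3 × 12/85 = 36/85.

36/85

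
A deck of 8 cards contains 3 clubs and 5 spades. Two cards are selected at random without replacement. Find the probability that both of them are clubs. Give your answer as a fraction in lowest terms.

P(all clubs) = 3/8 × 2/7 = 6/56 = 3/28.

3/28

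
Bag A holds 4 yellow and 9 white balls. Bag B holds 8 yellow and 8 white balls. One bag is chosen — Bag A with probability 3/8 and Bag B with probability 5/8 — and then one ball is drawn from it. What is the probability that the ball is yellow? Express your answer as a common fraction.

From Bag A: P(yellow) = 4/13.
From Bag B: P(yellow) = 8/16.
Total probability = (3/8)(4/13) + (5/8)(8/16) = 89/208.

89/208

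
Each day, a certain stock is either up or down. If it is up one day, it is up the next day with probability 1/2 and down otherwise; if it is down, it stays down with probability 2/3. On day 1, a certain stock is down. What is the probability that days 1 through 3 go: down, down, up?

2/9

Day 1 is given. For each transition, use the conditional probability from the current state:
P(down | down) = 2/3; P(up | down) = 1/3.
P = 2/3 × 1/3 = 2/9.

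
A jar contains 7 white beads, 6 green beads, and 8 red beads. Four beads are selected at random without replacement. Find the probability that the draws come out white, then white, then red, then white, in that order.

2/171

Each draw changes the counts, so multiply the conditional probabilities along the sequence:
P = 7/21 × 6/20 × 8/19 × 5/18 = 1680/143640 = 2/171.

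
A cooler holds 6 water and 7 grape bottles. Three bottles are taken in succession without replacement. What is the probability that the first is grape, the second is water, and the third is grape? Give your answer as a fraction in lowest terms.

21/143

Each draw changes the counts, so multiply the conditional probabilities along the sequence:
P = 7/13 × 6/12 × 6/11 = 252/1716 = 21/143.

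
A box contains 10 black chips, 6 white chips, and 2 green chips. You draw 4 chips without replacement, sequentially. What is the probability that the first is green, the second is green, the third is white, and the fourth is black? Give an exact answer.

1/612

Chain rule:
P = 2/18 × 1/17 × 6/16 × 10/15 = 120/73440 = 1/612.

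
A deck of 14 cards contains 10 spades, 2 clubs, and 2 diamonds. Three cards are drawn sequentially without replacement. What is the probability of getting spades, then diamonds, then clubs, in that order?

Chain rule:
P = 10/14 × 2/13 × 2/12 = 40/2184 = 5/273.

5/273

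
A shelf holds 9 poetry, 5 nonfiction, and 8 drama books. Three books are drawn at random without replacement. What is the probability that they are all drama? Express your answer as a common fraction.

P(every draw is drama) = 8/22 × 7/21 × 6/20 = 336/9240 = 2/55.

2/55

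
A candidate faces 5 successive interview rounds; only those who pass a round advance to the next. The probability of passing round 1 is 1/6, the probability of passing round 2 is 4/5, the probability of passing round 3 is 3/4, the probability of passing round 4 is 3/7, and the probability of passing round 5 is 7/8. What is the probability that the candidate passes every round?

The events are sequential, so multiply the conditional probabilities:
P = 1/6 × 4/5 × 3/4 × 3/7 × 7/8 = 252/6720 = 3/80.

3/80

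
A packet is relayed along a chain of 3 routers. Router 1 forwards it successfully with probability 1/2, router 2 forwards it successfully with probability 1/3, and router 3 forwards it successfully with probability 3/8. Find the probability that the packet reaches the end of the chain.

1/16

Multiplying along the chain,
P = 1/2 × 1/3 × 3/8 = 3/48 = 1/16.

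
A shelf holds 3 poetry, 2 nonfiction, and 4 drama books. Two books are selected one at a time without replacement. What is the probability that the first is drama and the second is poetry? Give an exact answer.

1/6

Each draw changes the counts, so multiply the conditional probabilities along the sequence:
P = 4/9 × 3/8 = 12/72 = 1/6.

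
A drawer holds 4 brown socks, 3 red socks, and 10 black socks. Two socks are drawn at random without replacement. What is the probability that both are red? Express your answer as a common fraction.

3/136

P(every draw is red) = 3/17 × 2/16 = 6/272 = 3/136.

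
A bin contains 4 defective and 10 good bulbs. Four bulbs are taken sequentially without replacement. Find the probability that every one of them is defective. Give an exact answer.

P = 4/14 × 3/13 × 2/12 × 1/11 = 24/24024 = 1/1001.

1/1001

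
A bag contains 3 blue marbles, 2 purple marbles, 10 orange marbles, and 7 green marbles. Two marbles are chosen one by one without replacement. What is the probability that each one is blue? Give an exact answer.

P = 3/22 × 2/21 = 6/462 = 1/77.

1/77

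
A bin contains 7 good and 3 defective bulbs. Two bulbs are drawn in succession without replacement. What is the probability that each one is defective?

1/15

P(all defective) = 3/10 × 2/9 = 6/90 = 1/15.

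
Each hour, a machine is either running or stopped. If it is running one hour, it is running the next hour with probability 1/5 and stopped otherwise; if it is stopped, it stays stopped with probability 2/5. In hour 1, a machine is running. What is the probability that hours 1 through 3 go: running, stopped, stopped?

8/25

Hour 1 is given. For each transition, use the conditional probability from the current state:
P(stopped | running) = 4/5; P(stopped | stopped) = 2/5.
P = 4/5 × 2/5 = 8/25.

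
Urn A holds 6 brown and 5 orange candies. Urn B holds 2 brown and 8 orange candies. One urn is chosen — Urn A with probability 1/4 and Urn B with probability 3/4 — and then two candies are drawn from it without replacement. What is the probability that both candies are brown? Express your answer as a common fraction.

14/165

From Urn A: P(both brown) = (6/11)(5/10) = 3/11.
From Urn B: P(both brown) = (2/10)(1/9) = 1/45.
Total probability = (1/4)(3/11) + (3/4)(1/45) = 14/165.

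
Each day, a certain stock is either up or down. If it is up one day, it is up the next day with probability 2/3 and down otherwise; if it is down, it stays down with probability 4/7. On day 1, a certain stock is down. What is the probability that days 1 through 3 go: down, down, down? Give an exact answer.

Day 1 is given. For each transition, use the conditional probability from the current state:
P(down | down) = 4/7; P(down | down) = 4/7.
P = 4/7 × 4/7 = 16/49.

16/49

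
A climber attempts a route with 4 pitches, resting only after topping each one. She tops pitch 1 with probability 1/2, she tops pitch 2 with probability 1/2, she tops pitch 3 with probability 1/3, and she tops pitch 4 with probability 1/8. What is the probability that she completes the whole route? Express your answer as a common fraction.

Multiplying along the chain,
P = 1/2 × 1/2 × 1/3 × 1/8 = 1/96.

1/96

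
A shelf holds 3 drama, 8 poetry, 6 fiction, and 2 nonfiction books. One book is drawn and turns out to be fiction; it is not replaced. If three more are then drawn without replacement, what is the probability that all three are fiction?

5/408

With the first book removed, 5 fiction remain out of 18.
P = 5/18 × 4/17 × 3/16 = 60/4896 = 5/408.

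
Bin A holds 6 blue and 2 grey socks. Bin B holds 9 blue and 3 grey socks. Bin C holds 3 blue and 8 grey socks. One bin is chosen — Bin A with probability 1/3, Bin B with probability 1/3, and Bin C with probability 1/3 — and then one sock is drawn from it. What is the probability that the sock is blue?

13/22

From Bin A: P(blue) = 6/8.
From Bin B: P(blue) = 9/12.
From Bin C: P(blue) = 3/11.
Total probability = (1/3)(6/8) + (1/3)(9/12) + (1/3)(3/11) = 13/22.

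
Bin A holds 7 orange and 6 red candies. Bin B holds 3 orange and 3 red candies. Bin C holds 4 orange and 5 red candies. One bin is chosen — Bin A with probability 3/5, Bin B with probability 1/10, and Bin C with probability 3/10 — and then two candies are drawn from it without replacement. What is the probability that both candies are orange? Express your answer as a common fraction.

From Bin A: P(both orange) = (7/13)(6/12) = 7/26.
From Bin B: P(both orange) = (3/6)(2/5) = 1/5.
From Bin C: P(both orange) = (4/9)(3/8) = 1/6.
Total probability = (3/5)(7/26) + (1/10)(1/5) + (3/10)(1/6) = 301/1300.

301/1300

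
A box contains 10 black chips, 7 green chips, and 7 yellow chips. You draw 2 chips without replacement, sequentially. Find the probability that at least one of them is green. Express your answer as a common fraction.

P(no green) = 17/24 × 16/23 = 272/552 = 34/69.
P(at least one) = 1 − 34/69 = 35/69.

35/69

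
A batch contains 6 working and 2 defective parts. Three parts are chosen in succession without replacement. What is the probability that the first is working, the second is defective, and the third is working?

Each draw changes the counts, so multiply the conditional probabilities along the sequence:
P = 6/8 × 2/7 × 5/6 = 60/336 = 5/28.

5/28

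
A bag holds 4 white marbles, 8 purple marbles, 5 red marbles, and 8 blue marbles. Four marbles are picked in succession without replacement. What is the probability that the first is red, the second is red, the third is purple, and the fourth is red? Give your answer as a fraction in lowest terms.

Each draw changes the counts, so multiply the conditional probabilities along the sequence:
P = 5/25 × 4/24 × 8/23 × 3/22 = 480/303600 = 2/1265.

2/1265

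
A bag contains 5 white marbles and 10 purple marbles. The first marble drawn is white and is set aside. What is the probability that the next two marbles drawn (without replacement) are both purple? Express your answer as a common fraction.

45/91

After the first draw, 10 of the remaining 14 marbles are purple.
P = 10/14 × 9/13 = 90/182 = 45/91.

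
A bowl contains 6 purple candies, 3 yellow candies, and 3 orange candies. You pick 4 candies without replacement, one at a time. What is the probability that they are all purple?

1/33

P(every draw is purple) = 6/12 × 5/11 × 4/10 × 3/9 = 360/11880 = 1/33.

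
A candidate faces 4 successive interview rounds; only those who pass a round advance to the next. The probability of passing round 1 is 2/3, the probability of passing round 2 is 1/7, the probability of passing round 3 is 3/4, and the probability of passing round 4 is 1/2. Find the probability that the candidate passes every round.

Multiplying along the chain,
P = 2/3 × 1/7 × 3/4 × 1/2 = 6/168 = 1/28.

1/28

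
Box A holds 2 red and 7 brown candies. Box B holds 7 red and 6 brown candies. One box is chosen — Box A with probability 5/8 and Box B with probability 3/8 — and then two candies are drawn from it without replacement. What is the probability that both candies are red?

443/3744

From Box A: P(both red) = (2/9)(1/8) = 1/36.
From Box B: P(both red) = (7/13)(6/12) = 7/26.
Total probability = (5/8)(1/36) + (3/8)(7/26) = 443/3744.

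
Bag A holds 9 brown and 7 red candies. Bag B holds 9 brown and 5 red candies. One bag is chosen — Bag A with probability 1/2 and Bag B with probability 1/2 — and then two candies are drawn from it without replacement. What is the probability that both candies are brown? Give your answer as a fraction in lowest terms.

From Bag A: P(both brown) = (9/16)(8/15) = 3/10.
From Bag B: P(both brown) = (9/14)(8/13) = 36/91.
Total probability = (1/2)(3/10) + (1/2)(36/91) = 633/1820.

633/1820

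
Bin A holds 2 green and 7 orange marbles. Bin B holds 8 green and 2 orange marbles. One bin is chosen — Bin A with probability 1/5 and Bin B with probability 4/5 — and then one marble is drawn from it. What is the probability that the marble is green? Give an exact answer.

154/225

From Bin A: P(green) = 2/9.
From Bin B: P(green) = 8/10.
Total probability = (1/5)(2/9) + (4/5)(8/10) = 154/225.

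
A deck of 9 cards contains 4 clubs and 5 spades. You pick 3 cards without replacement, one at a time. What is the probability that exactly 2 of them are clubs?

5/14

One ordering (clubs drawn first) has probability 4/9 × 3/8 × 5/7 = 60/504 = 5/42.
There are C(3,2) = 3 such orderings, each equally likely, so P = 3 × 5/42 = 5/14.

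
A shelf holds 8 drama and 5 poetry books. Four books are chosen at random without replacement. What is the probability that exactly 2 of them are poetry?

One ordering (poetry drawn first) has probability 5/13 × 4/12 × 8/11 × 7/10 = 1120/17160 = 28/429.
There are C(4,2) = 6 such orderings, each equally likely, so P = 6 × 28/429 = 56/143.

56/143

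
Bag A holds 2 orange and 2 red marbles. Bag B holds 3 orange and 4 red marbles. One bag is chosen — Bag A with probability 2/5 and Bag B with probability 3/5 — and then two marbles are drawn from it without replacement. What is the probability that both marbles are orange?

From Bag A: P(both orange) = (2/4)(1/3) = 1/6.
From Bag B: P(both orange) = (3/7)(2/6) = 1/7.
Total probability = (2/5)(1/6) + (3/5)(1/7) = 16/105.

16/105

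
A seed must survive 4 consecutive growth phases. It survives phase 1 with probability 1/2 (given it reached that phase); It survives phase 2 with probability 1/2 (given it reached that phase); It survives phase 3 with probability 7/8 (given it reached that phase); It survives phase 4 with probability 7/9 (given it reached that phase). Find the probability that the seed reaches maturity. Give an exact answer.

49/288

The events are sequential, so multiply the conditional probabilities:
P = 1/2 × 1/2 × 7/8 × 7/9 = 49/288.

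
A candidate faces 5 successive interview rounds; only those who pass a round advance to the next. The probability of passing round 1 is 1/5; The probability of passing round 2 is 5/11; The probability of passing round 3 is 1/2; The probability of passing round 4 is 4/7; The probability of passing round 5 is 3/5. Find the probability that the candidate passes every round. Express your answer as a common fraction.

Multiplying along the chain,
P = 1/5 × 5/11 × 1/2 × 4/7 × 3/5 = 60/3850 = 6/385.

6/385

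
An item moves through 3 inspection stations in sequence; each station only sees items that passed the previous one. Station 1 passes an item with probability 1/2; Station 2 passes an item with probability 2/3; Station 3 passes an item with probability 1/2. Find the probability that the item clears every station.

1/6

Multiplying along the chain,
P = 1/2 × 2/3 × 1/2 = 2/12 = 1/6.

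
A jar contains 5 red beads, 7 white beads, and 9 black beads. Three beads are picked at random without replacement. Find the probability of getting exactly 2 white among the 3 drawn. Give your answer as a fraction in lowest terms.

21/95

One ordering (white drawn first) has probability 7/21 × 6/20 × 14/19 = 588/7980 = 7/95.
There are C(3,2) = 3 such orderings, each equally likely, so P = 3 × 7/95 = 21/95.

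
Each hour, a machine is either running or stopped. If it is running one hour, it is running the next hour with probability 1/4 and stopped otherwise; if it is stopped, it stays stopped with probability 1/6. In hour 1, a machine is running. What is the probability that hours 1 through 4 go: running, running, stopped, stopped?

1/32

Hour 1 is given. For each transition, use the conditional probability from the current state:
P(running | running) = 1/4; P(stopped | running) = 3/4; P(stopped | stopped) = 1/6.
P = 1/4 × 3/4 × 1/6 = 3/96 = 1/32.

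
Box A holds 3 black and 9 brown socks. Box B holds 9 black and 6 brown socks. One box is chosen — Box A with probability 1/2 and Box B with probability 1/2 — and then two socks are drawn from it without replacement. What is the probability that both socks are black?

299/1540

From Box A: P(both black) = (3/12)(2/11) = 1/22.
From Box B: P(both black) = (9/15)(8/14) = 12/35.
Total probability = (1/2)(1/22) + (1/2)(12/35) = 299/1540.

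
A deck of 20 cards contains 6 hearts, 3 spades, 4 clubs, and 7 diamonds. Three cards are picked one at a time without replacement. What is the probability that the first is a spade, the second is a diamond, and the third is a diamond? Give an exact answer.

Each draw changes the counts, so multiply the conditional probabilities along the sequence:
P = 3/20 × 7/19 × 6/18 = 126/6840 = 7/380.

7/380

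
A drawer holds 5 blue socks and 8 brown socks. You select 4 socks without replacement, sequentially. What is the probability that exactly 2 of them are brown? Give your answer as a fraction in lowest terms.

One ordering (brown drawn first) has probability 8/13 × 7/12 × 5/11 × 4/10 = 1120/17160 = 28/429.
There are C(4,2) = 6 such orderings, each equally likely, so P = 6 × 28/429 = 56/143.

56/143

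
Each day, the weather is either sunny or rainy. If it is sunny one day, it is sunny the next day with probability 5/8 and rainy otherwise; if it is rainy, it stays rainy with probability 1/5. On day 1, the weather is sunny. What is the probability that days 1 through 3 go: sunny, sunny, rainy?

Day 1 is given. For each transition, use the conditional probability from the current state:
P(sunny | sunny) = 5/8; P(rainy | sunny) = 3/8.
P = 5/8 × 3/8 = 15/64.

15/64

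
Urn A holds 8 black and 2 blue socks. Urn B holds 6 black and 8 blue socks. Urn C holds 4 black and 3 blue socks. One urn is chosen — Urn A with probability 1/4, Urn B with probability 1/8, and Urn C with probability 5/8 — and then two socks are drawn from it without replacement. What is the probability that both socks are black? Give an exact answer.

From Urn A: P(both black) = (8/10)(7/9) = 28/45.
From Urn B: P(both black) = (6/14)(5/13) = 15/91.
From Urn C: P(both black) = (4/7)(3/6) = 2/7.
Total probability = (1/4)(28/45) + (1/8)(15/91) + (5/8)(2/7) = 11621/32760.

11621/32760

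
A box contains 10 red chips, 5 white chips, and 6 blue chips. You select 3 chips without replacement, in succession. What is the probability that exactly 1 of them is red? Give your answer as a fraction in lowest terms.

55/133

One ordering (red drawn first) has probability 10/21 × 11/20 × 10/19 = 1100/7980 = 55/399.
There are C(3,1) = 3 such orderings, each equally likely, so P = 3 × 55/399 = 55/133.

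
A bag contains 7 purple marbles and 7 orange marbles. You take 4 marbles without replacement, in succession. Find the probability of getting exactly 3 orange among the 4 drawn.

35/143

One ordering (orange drawn first) has probability 7/14 × 6/13 × 5/12 × 7/11 = 1470/24024 = 35/572.
There are C(4,3) = 4 such orderings, each equally likely, so P = 4 × 35/572 = 35/143.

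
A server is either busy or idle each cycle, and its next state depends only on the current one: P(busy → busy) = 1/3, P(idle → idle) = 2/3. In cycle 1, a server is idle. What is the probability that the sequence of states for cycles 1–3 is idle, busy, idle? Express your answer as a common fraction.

2/9

Cycle 1 is given. For each transition, use the conditional probability from the current state:
P(busy | idle) = 1/3; P(idle | busy) = 2/3.
P = 1/3 × 2/3 = 2/9.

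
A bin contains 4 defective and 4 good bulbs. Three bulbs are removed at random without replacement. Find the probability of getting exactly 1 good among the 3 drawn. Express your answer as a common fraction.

3/7

One ordering (good drawn first) has probability 4/8 × 4/7 × 3/6 = 48/336 = 1/7.
There are C(3,1) = 3 such orderings, each equally likely, so P = 3 × 1/7 = 3/7.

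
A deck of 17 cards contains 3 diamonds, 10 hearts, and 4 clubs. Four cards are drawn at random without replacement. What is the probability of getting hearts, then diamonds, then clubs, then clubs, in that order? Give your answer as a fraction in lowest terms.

3/476

Multiply the probability of each draw given the previous ones:
P = 10/17 × 3/16 × 4/15 × 3/14 = 360/57120 = 3/476.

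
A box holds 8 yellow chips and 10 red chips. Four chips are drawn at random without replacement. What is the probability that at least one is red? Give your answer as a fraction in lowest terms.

P(no red) = 8/18 × 7/17 × 6/16 × 5/15 = 1680/73440 = 7/306.
P(at least one) = 1 − 7/306 = 299/306.

299/306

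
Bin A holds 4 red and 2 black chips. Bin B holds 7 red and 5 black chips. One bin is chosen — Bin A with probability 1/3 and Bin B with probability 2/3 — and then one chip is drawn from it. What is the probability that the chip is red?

From Bin A: P(red) = 4/6.
From Bin B: P(red) = 7/12.
Total probability = (1/3)(4/6) + (2/3)(7/12) = 11/18.

11/18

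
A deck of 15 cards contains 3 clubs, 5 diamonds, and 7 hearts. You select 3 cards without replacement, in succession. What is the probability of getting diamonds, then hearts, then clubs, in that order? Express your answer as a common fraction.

Chain rule:
P = 5/15 × 7/14 × 3/13 = 105/2730 = 1/26.

1/26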